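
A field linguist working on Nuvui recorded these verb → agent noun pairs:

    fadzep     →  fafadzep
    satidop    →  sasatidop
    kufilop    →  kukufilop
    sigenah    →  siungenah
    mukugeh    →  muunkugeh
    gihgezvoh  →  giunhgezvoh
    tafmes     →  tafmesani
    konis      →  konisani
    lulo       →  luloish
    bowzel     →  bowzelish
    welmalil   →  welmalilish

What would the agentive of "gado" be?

fadzep and mukugeh both have last vowel 'e' yet inflect differently (fafadzep, muunkugeh), so the last vowel is not what conditions the rule; the final letter is.
"gado" ends in -o. The one such stem in the data (lulo → luloish) adds -ish, so the same rule applies.
So gado → gadoish.

gadoish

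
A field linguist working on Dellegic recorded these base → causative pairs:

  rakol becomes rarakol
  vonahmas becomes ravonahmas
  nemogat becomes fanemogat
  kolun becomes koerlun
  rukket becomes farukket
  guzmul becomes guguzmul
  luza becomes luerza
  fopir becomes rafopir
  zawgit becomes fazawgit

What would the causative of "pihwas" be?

rapihwas

"pihwas" ends in -s. The one such stem in the data (vonahmas → ravonahmas) adds the prefix ra-, so the same rule applies.
The other patterns: stems ending in -t add the prefix fa-; stems ending in -l repeat the first consonant+vowel as a prefix; stems ending in -a or -n insert -er- after the first vowel.
So pihwas → rapihwas.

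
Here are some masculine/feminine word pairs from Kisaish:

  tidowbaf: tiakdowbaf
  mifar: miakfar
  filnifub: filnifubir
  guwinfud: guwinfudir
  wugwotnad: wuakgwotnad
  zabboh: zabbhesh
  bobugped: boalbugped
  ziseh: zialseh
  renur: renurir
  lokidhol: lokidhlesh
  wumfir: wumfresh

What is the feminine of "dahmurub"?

"dahmurub" has last vowel 'u'. The stems whose last vowel is 'u' (renur → renurir, filnifub → filnifubir, guwinfud → guwinfudir) add -ir.
So dahmurub → dahmurubir.

dahmurubir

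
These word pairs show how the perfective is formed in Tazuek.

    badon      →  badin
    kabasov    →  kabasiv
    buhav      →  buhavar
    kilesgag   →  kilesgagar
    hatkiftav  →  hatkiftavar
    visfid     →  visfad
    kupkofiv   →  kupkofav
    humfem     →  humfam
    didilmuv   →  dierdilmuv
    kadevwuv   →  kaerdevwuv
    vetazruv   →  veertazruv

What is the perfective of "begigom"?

begigim

kabasov and buhav both end in -v yet inflect differently (kabasiv, buhavar), so the final letter is not what conditions the rule; the last vowel is.
"begigom" has last vowel 'o'. The stems whose last vowel is 'o' (badon → badin, kabasov → kabasiv) change the last vowel to 'i'.
The other patterns: stems whose last vowel is 'a' add -ar; stems whose last vowel is 'e' or 'i' change the last vowel to 'a'; stems whose last vowel is 'u' insert -er- after the first vowel.
So begigom → begigim.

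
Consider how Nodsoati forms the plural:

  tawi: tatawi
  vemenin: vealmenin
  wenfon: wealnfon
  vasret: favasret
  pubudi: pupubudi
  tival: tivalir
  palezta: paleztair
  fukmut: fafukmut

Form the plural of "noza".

tawi and vemenin both have last vowel 'i' yet inflect differently (tatawi, vealmenin), so the last vowel is not what conditions the rule; the final letter is.
"noza" ends in -a. The one such stem in the data (palezta → paleztair) adds -ir, so the same rule applies.
So noza → nozair.

nozair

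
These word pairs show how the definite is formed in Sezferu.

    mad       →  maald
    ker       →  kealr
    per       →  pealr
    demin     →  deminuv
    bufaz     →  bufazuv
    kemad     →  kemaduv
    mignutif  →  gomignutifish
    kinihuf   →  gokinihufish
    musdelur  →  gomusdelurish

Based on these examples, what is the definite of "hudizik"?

mad and kemad both end in -d yet inflect differently (maald, kemaduv), so the final letter is not what conditions the rule; the number of vowels is.
"hudizik" has 3 vowels. The stems with 3 vowels (mignutif → gomignutifish, kinihuf → gokinihufish, musdelur → gomusdelurish) add go- … -ish around the stem.
The other patterns: stems with 1 vowel insert -al- after the first vowel; stems with 2 vowels add -uv.
So hudizik → gohudizikish.

gohudizikish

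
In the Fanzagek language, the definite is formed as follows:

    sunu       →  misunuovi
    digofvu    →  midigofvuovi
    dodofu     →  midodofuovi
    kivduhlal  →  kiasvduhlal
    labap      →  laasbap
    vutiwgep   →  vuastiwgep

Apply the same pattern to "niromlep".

niasromlep

"niromlep" ends in -p. The stems ending in -p (vutiwgep → vuastiwgep, labap → laasbap) insert -as- after the first vowel.
The other pattern: stems ending in -u add mi- … -ovi around the stem.
So niromlep → niasromlep.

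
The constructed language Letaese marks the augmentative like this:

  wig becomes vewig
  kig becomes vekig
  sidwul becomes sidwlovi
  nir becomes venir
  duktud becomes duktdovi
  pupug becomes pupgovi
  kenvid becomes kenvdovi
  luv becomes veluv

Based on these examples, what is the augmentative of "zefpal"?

pupug and wig both end in -g yet inflect differently (pupgovi, vewig), so the final letter is not what conditions the rule; the number of vowels is.
"zefpal" has 2 vowels. The stems with 2 vowels (sidwul → sidwlovi, pupug → pupgovi, kenvid → kenvdovi) delete the last vowel and add -ovi.
So zefpal → zefplovi.

zefplovi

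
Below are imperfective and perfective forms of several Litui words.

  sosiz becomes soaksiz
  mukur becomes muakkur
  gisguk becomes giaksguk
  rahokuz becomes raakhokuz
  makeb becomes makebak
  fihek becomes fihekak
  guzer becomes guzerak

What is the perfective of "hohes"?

hohesak

guzer and mukur both end in -r yet inflect differently (guzerak, muakkur), so the final letter is not what conditions the rule; the last vowel is.
"hohes" has last vowel 'e'. The stems whose last vowel is 'e' (fihek → fihekak, makeb → makebak, guzer → guzerak) add -ak.
The other pattern: stems whose last vowel is 'i' or 'u' insert -ak- after the first vowel.
So hohes → hohesak.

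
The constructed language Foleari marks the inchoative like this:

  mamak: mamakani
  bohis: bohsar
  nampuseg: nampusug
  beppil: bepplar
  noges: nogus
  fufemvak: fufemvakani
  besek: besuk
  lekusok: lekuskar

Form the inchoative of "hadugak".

besek and fufemvak both end in -k yet inflect differently (besuk, fufemvakani), so the final letter is not what conditions the rule; the last vowel is.
"hadugak" has last vowel 'a'. The stems whose last vowel is 'a' (fufemvak → fufemvakani, mamak → mamakani) add -ani.
The other patterns: stems whose last vowel is 'e' change the last vowel to 'u'; stems whose last vowel is 'i' or 'o' delete the last vowel and add -ar.
So hadugak → hadugakani.

hadugakani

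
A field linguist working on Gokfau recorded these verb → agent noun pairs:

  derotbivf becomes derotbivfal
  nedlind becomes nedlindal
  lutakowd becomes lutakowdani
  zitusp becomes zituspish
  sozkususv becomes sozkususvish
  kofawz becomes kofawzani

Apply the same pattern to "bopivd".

lutakowd and nedlind both end in -d yet inflect differently (lutakowdani, nedlindal), so the final letter is not what conditions the rule; the second-to-last letter is.
"bopivd" has second-to-last letter 'v'. The one such stem in the data (derotbivf → derotbivfal) adds -al, so the same rule applies.
So bopivd → bopivdal.

bopivdal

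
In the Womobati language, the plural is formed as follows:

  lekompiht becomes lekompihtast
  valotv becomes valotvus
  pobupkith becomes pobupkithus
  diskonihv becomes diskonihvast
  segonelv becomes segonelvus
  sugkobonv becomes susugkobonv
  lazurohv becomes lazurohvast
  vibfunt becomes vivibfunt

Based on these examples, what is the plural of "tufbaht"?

tufbahtast

"tufbaht" has second-to-last letter 'h'. The stems whose second-to-last letter is 'h' (diskonihv → diskonihvast, lekompiht → lekompihtast, lazurohv → lazurohvast) add -ast.
The other patterns: stems whose second-to-last letter is 'n' repeat the first consonant+vowel as a prefix; stems whose second-to-last letter is 'l' or 't' add -us.
So tufbaht → tufbahtast.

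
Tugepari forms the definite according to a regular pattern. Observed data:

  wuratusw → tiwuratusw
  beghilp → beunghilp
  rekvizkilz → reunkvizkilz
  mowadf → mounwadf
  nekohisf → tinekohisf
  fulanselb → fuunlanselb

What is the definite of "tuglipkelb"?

nekohisf and mowadf both end in -f yet inflect differently (tinekohisf, mounwadf), so the final letter is not what conditions the rule; the second-to-last letter is.
"tuglipkelb" has second-to-last letter 'l'. The stems whose second-to-last letter is 'l' (fulanselb → fuunlanselb, rekvizkilz → reunkvizkilz, beghilp → beunghilp) insert -un- after the first vowel.
So tuglipkelb → tuunglipkelb.

tuunglipkelb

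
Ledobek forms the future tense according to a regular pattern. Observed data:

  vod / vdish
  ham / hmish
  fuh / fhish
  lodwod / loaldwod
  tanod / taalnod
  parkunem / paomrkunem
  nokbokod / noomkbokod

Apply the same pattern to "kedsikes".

keomdsikes

"kedsikes" has 3 vowels. The stems with 3 vowels (parkunem → paomrkunem, nokbokod → noomkbokod) insert -om- after the first vowel.
So kedsikes → keomdsikes.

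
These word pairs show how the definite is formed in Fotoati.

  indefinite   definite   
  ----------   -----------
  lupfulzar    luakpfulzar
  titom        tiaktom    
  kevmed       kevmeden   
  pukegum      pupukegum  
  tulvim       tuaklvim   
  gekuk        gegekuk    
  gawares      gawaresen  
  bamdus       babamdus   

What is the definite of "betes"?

betesen

bamdus and gawares both end in -s yet inflect differently (babamdus, gawaresen), so the final letter is not what conditions the rule; the last vowel is.
"betes" has last vowel 'e'. The stems whose last vowel is 'e' (kevmed → kevmeden, gawares → gawaresen) add -en.
So betes → betesen.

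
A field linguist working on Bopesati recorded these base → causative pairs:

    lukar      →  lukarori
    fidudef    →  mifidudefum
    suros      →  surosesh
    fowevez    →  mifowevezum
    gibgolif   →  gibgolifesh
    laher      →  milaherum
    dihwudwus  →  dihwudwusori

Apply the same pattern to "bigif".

"bigif" has last vowel 'i'. The one such stem in the data (gibgolif → gibgolifesh) adds -esh, so the same rule applies.
The other patterns: stems whose last vowel is 'e' add mi- … -um around the stem; stems whose last vowel is 'a' or 'u' add -ori.
So bigif → bigifesh.

bigifesh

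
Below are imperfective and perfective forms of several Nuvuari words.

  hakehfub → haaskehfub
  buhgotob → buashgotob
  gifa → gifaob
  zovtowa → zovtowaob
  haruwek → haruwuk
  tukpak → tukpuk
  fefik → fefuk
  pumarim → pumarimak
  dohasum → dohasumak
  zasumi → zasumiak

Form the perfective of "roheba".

rohebaob

"roheba" ends in -a. The stems ending in -a (gifa → gifaob, zovtowa → zovtowaob) add -ob.
The other patterns: stems ending in -b insert -as- after the first vowel; stems ending in -k change the last vowel to 'u'; stems ending in -i or -m add -ak.
So roheba → rohebaob.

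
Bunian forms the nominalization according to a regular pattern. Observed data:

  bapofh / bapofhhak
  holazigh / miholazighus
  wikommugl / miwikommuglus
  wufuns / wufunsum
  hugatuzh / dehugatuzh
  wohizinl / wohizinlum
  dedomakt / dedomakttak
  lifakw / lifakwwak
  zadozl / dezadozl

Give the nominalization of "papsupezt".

"papsupezt" has second-to-last letter 'z'. The stems whose second-to-last letter is 'z' (hugatuzh → dehugatuzh, zadozl → dezadozl) add the prefix de-.
The other patterns: stems whose second-to-last letter is 'n' add -um; stems whose second-to-last letter is 'g' add mi- … -us around the stem; stems whose second-to-last letter is 'f' or 'k' double the final consonant and add -ak.
So papsupezt → depapsupezt.

depapsupezt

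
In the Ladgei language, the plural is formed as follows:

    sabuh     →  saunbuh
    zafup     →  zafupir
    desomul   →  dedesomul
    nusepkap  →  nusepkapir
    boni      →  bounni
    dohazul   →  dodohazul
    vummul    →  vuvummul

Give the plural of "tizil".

titizil

"tizil" ends in -l. The stems ending in -l (dohazul → dodohazul, desomul → dedesomul, vummul → vuvummul) repeat the first consonant+vowel as a prefix.
The other patterns: stems ending in -p add -ir; stems ending in -h or -i insert -un- after the first vowel.
So tizil → titizil.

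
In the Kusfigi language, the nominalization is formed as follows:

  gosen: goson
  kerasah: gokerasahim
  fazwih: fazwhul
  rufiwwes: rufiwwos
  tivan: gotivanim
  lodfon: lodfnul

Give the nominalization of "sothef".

"sothef" has last vowel 'e'. The stems whose last vowel is 'e' (rufiwwes → rufiwwos, gosen → goson) change the last vowel to 'o'.
So sothef → sothof.

sothof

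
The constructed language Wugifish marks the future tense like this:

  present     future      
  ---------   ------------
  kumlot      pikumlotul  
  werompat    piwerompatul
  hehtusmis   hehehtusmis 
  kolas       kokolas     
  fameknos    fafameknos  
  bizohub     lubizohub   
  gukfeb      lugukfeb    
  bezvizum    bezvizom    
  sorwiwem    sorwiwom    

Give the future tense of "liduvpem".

liduvpom

werompat and kolas both have last vowel 'a' yet inflect differently (piwerompatul, kokolas), so the last vowel is not what conditions the rule; the final letter is.
"liduvpem" ends in -m. The stems ending in -m (bezvizum → bezvizom, sorwiwem → sorwiwom) change the last vowel to 'o'.
The other patterns: stems ending in -t add pi- … -ul around the stem; stems ending in -s repeat the first consonant+vowel as a prefix; stems ending in -b add the prefix lu-.
So liduvpem → liduvpom.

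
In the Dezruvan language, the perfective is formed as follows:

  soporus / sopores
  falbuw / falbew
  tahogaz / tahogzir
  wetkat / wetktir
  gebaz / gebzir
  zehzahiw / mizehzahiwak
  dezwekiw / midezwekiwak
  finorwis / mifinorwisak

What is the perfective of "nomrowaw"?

nomrowwir

"nomrowaw" has last vowel 'a'. The stems whose last vowel is 'a' (tahogaz → tahogzir, wetkat → wetktir, gebaz → gebzir) delete the last vowel and add -ir.
So nomrowaw → nomrowwir.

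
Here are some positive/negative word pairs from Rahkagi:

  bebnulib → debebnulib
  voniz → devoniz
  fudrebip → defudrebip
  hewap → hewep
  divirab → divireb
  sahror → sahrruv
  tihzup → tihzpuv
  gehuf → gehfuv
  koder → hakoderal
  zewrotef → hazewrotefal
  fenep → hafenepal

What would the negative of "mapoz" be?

"mapoz" has last vowel 'o'. The one such stem in the data (sahror → sahrruv) deletes the last vowel and adds -uv (as do tihzup, gehuf), so the same rule applies.
So mapoz → mapzuv.

mapzuv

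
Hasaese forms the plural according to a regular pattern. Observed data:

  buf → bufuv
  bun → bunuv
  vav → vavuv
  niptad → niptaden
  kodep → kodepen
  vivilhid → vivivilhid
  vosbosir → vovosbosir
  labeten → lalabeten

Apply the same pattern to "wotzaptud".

niptad and vivilhid both end in -d yet inflect differently (niptaden, vivivilhid), so the final letter is not what conditions the rule; the number of vowels is.
"wotzaptud" has 3 vowels. The stems with 3 vowels (vivilhid → vivivilhid, vosbosir → vovosbosir, labeten → lalabeten) repeat the first consonant+vowel as a prefix.
So wotzaptud → wowotzaptud.

wowotzaptud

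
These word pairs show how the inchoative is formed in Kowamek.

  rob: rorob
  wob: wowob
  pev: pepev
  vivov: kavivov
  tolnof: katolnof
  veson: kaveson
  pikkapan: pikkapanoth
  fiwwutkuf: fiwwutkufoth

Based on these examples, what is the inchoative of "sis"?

pev and vivov both end in -v yet inflect differently (pepev, kavivov), so the final letter is not what conditions the rule; the number of vowels is.
"sis" has 1 vowel. The stems with 1 vowel (rob → rorob, wob → wowob, pev → pepev) repeat the first consonant+vowel as a prefix.
So sis → sisis.

sisis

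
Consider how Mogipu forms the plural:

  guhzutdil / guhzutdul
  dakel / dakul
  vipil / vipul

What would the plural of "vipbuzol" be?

Every pair shown (guhzutdil → guhzutdul, dakel → dakul, vipil → vipul) follows the same rule: change the last vowel to 'u'.
So vipbuzol → vipbuzul.

vipbuzul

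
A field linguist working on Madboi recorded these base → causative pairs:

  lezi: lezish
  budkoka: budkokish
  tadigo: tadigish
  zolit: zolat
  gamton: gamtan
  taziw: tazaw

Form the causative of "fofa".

"fofa" ends in a vowel. The stems ending in a vowel (lezi → lezish, tadigo → tadigish, budkoka → budkokish) drop the final letter and add -ish.
The other pattern: stems ending in a consonant change the last vowel to 'a'.
So fofa → fofish.

fofish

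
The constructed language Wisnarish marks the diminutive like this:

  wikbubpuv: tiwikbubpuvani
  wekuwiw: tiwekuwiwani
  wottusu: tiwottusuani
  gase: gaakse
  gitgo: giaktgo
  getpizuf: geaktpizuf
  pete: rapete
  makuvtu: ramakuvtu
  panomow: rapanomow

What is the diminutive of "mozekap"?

gase and pete both end in -e yet inflect differently (gaakse, rapete), so the final letter is not what conditions the rule; the first letter is.
"mozekap" begins with m-. The one such stem in the data (makuvtu → ramakuvtu) adds the prefix ra-, so the same rule applies.
The other patterns: stems beginning with w- add ti- … -ani around the stem; stems beginning with g- insert -ak- after the first vowel.
So mozekap → ramozekap.

ramozekap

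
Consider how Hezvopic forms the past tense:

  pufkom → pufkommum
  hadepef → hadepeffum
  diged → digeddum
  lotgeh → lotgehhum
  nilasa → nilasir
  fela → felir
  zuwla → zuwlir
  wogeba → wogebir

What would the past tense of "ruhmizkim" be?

ruhmizkimmum

hadepef and nilasa both have 3 vowels yet inflect differently (hadepeffum, nilasir), so the number of vowels is not what conditions the rule; whether the stem ends in a vowel or a consonant is.
"ruhmizkim" ends in a consonant. The stems ending in a consonant (pufkom → pufkommum, hadepef → hadepeffum, diged → digeddum) double the final consonant and add -um.
The other pattern: stems ending in a vowel drop the final letter and add -ir.
So ruhmizkim → ruhmizkimmum.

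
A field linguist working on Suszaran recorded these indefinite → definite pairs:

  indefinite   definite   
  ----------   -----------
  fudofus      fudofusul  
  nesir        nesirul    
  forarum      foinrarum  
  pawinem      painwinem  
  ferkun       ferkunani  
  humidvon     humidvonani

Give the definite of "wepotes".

wepotesul

fudofus and forarum both have last vowel 'u' yet inflect differently (fudofusul, foinrarum), so the last vowel is not what conditions the rule; the final letter is.
"wepotes" ends in -s. The one such stem in the data (fudofus → fudofusul) adds -ul, so the same rule applies.
The other patterns: stems ending in -m insert -in- after the first vowel; stems ending in -n add -ani.
So wepotes → wepotesul.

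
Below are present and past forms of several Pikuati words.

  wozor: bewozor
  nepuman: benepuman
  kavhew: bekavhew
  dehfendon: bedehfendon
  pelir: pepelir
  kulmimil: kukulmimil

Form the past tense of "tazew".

betazew

"tazew" has last vowel 'e'. The one such stem in the data (kavhew → bekavhew) adds the prefix be-, so the same rule applies.
So tazew → betazew.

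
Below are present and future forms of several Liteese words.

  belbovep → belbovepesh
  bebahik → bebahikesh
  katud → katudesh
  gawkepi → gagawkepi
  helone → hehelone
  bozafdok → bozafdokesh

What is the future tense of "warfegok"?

warfegokesh

bebahik and gawkepi both have last vowel 'i' yet inflect differently (bebahikesh, gagawkepi), so the last vowel is not what conditions the rule; whether the stem ends in a vowel or a consonant is.
"warfegok" ends in a consonant. The stems ending in a consonant (belbovep → belbovepesh, katud → katudesh, bozafdok → bozafdokesh) add -esh.
So warfegok → warfegokesh.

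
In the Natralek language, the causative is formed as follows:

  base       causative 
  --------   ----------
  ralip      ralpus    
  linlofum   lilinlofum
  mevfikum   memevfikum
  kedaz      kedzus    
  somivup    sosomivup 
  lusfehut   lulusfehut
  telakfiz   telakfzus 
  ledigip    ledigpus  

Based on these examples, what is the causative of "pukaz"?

somivup and ledigip both end in -p yet inflect differently (sosomivup, ledigpus), so the final letter is not what conditions the rule; the last vowel is.
"pukaz" has last vowel 'a'. The one such stem in the data (kedaz → kedzus) deletes the last vowel and adds -us (as do telakfiz, ledigip), so the same rule applies.
The other pattern: stems whose last vowel is 'u' repeat the first consonant+vowel as a prefix.
So pukaz → pukzus.

pukzus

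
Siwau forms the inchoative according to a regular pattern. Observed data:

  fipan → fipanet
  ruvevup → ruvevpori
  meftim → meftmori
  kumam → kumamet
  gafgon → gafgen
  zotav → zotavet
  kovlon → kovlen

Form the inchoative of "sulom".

"sulom" has last vowel 'o'. The stems whose last vowel is 'o' (kovlon → kovlen, gafgon → gafgen) change the last vowel to 'e'.
The other patterns: stems whose last vowel is 'a' add -et; stems whose last vowel is 'i' or 'u' delete the last vowel and add -ori.
So sulom → sulem.

sulem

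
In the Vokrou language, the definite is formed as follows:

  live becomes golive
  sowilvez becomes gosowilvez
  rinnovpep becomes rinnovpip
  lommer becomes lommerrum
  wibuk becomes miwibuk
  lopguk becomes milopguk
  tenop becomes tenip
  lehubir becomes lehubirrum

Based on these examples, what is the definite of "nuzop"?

lommer and rinnovpep both have last vowel 'e' yet inflect differently (lommerrum, rinnovpip), so the last vowel is not what conditions the rule; the final letter is.
"nuzop" ends in -p. The stems ending in -p (rinnovpep → rinnovpip, tenop → tenip) change the last vowel to 'i'.
The other patterns: stems ending in -r double the final consonant and add -um; stems ending in -k add the prefix mi-; stems ending in -e or -z add the prefix go-.
So nuzop → nuzip.

nuzip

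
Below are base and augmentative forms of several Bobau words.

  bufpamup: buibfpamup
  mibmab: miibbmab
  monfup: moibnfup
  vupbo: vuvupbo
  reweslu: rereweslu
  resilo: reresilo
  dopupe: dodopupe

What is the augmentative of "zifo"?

zizifo

bufpamup and reweslu both have last vowel 'u' yet inflect differently (buibfpamup, rereweslu), so the last vowel is not what conditions the rule; whether the stem ends in a vowel or a consonant is.
"zifo" ends in a vowel. The stems ending in a vowel (vupbo → vuvupbo, reweslu → rereweslu, resilo → reresilo) repeat the first consonant+vowel as a prefix.
The other pattern: stems ending in a consonant insert -ib- after the first vowel.
So zifo → zizifo.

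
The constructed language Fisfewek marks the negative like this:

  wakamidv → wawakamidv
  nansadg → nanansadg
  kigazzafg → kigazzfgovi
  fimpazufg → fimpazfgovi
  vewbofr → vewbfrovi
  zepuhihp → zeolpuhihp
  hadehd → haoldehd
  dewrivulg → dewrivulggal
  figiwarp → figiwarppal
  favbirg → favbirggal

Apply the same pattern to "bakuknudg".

nansadg and kigazzafg both end in -g yet inflect differently (nanansadg, kigazzfgovi), so the final letter is not what conditions the rule; the second-to-last letter is.
"bakuknudg" has second-to-last letter 'd'. The stems whose second-to-last letter is 'd' (wakamidv → wawakamidv, nansadg → nanansadg) repeat the first consonant+vowel as a prefix.
The other patterns: stems whose second-to-last letter is 'f' delete the last vowel and add -ovi; stems whose second-to-last letter is 'h' insert -ol- after the first vowel; stems whose second-to-last letter is 'l' or 'r' double the final consonant and add -al.
So bakuknudg → babakuknudg.

babakuknudg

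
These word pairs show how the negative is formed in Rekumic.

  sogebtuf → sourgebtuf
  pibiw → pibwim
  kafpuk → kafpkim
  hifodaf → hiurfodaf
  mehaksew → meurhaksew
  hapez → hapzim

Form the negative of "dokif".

pibiw and mehaksew both end in -w yet inflect differently (pibwim, meurhaksew), so the final letter is not what conditions the rule; the number of vowels is.
"dokif" has 2 vowels. The stems with 2 vowels (hapez → hapzim, pibiw → pibwim, kafpuk → kafpkim) delete the last vowel and add -im.
So dokif → dokfim.

dokfim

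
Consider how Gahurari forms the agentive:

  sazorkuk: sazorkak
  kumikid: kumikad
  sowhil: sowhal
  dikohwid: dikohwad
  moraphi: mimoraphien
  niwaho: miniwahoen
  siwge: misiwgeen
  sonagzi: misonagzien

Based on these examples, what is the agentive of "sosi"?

"sosi" ends in a vowel. The stems ending in a vowel (moraphi → mimoraphien, niwaho → miniwahoen, siwge → misiwgeen) add mi- … -en around the stem.
So sosi → misosien.

misosien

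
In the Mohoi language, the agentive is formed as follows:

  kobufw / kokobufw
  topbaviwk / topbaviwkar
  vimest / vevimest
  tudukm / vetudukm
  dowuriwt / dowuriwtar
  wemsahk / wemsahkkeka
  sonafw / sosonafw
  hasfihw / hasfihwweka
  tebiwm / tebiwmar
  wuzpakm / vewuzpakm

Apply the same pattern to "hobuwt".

hobuwtar

sonafw and hasfihw both end in -w yet inflect differently (sosonafw, hasfihwweka), so the final letter is not what conditions the rule; the second-to-last letter is.
"hobuwt" has second-to-last letter 'w'. The stems whose second-to-last letter is 'w' (tebiwm → tebiwmar, topbaviwk → topbaviwkar, dowuriwt → dowuriwtar) add -ar.
The other patterns: stems whose second-to-last letter is 'f' repeat the first consonant+vowel as a prefix; stems whose second-to-last letter is 'h' double the final consonant and add -eka; stems whose second-to-last letter is 'k' or 's' add the prefix ve-.
So hobuwt → hobuwtar.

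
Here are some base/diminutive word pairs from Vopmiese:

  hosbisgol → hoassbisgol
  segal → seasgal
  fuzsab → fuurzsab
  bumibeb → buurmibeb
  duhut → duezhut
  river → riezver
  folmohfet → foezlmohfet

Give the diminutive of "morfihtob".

segal and fuzsab both have last vowel 'a' yet inflect differently (seasgal, fuurzsab), so the last vowel is not what conditions the rule; the final letter is.
"morfihtob" ends in -b. The stems ending in -b (fuzsab → fuurzsab, bumibeb → buurmibeb) insert -ur- after the first vowel.
So morfihtob → mourrfihtob.

mourrfihtob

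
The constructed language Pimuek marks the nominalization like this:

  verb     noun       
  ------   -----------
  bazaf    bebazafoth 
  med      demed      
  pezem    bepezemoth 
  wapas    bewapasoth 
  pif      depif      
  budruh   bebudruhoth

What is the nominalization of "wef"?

dewef

bazaf and pif both end in -f yet inflect differently (bebazafoth, depif), so the final letter is not what conditions the rule; the number of vowels is.
"wef" has 1 vowel. The stems with 1 vowel (pif → depif, med → demed) add the prefix de-.
The other pattern: stems with 2 vowels add be- … -oth around the stem.
So wef → dewef.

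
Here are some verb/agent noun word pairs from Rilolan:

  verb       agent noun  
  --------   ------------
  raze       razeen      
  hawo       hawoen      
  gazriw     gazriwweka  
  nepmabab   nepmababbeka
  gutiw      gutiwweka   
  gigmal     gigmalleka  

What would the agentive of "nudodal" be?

nudodalleka

gutiw and hawo both have 2 vowels yet inflect differently (gutiwweka, hawoen), so the number of vowels is not what conditions the rule; whether the stem ends in a vowel or a consonant is.
"nudodal" ends in a consonant. The stems ending in a consonant (gutiw → gutiwweka, gazriw → gazriwweka, nepmabab → nepmababbeka) double the final consonant and add -eka.
So nudodal → nudodalleka.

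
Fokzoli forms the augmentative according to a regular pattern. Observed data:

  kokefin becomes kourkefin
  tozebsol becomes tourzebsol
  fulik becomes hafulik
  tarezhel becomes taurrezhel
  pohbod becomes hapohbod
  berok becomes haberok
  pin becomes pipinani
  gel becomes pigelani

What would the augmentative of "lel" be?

gel and tarezhel both end in -l yet inflect differently (pigelani, taurrezhel), so the final letter is not what conditions the rule; the number of vowels is.
"lel" has 1 vowel. The stems with 1 vowel (pin → pipinani, gel → pigelani) add pi- … -ani around the stem.
The other patterns: stems with 2 vowels add the prefix ha-; stems with 3 vowels insert -ur- after the first vowel.
So lel → pilelani.

pilelani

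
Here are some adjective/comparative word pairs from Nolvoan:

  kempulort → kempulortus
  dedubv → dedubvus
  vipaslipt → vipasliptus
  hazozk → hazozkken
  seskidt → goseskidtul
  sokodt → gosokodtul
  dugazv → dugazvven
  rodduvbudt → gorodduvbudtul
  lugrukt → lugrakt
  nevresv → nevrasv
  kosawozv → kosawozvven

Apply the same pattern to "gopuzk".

nevresv and kosawozv both end in -v yet inflect differently (nevrasv, kosawozvven), so the final letter is not what conditions the rule; the second-to-last letter is.
"gopuzk" has second-to-last letter 'z'. The stems whose second-to-last letter is 'z' (kosawozv → kosawozvven, dugazv → dugazvven, hazozk → hazozkken) double the final consonant and add -en.
The other patterns: stems whose second-to-last letter is 'k' or 's' change the last vowel to 'a'; stems whose second-to-last letter is 'd' add go- … -ul around the stem; stems whose second-to-last letter is 'b', 'p' or 'r' add -us.
So gopuzk → gopuzkken.

gopuzkken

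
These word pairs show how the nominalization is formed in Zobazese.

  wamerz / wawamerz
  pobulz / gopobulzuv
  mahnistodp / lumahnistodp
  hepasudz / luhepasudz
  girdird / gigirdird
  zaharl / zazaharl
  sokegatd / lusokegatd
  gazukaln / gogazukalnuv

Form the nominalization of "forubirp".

"forubirp" has second-to-last letter 'r'. The stems whose second-to-last letter is 'r' (girdird → gigirdird, zaharl → zazaharl, wamerz → wawamerz) repeat the first consonant+vowel as a prefix.
The other patterns: stems whose second-to-last letter is 'd' or 't' add the prefix lu-; stems whose second-to-last letter is 'l' add go- … -uv around the stem.
So forubirp → foforubirp.

foforubirp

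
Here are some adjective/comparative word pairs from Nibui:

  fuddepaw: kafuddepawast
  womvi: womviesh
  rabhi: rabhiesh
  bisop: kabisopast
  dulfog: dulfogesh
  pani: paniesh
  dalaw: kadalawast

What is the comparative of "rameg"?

ramegesh

"rameg" ends in -g. The one such stem in the data (dulfog → dulfogesh) adds -esh, so the same rule applies.
So rameg → ramegesh.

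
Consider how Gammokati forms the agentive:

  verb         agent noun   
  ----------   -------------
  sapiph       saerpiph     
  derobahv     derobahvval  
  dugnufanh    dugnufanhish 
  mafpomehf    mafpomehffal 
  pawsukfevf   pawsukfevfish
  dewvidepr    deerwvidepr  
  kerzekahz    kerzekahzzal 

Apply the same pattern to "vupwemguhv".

"vupwemguhv" has second-to-last letter 'h'. The stems whose second-to-last letter is 'h' (kerzekahz → kerzekahzzal, mafpomehf → mafpomehffal, derobahv → derobahvval) double the final consonant and add -al.
So vupwemguhv → vupwemguhvval.

vupwemguhvval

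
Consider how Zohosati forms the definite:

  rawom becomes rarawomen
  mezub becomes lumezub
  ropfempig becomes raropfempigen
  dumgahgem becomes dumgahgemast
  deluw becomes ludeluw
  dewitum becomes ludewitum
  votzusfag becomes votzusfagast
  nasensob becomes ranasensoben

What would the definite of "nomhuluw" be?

lunomhuluw

nasensob and mezub both end in -b yet inflect differently (ranasensoben, lumezub), so the final letter is not what conditions the rule; the last vowel is.
"nomhuluw" has last vowel 'u'. The stems whose last vowel is 'u' (deluw → ludeluw, mezub → lumezub, dewitum → ludewitum) add the prefix lu-.
So nomhuluw → lunomhuluw.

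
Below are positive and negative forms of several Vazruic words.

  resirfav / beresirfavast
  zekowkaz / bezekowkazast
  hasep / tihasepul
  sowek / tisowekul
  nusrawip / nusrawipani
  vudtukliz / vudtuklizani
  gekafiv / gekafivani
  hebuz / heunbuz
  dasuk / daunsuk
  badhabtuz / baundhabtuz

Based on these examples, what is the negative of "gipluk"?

giunpluk

hasep and nusrawip both end in -p yet inflect differently (tihasepul, nusrawipani), so the final letter is not what conditions the rule; the last vowel is.
"gipluk" has last vowel 'u'. The stems whose last vowel is 'u' (hebuz → heunbuz, dasuk → daunsuk, badhabtuz → baundhabtuz) insert -un- after the first vowel.
The other patterns: stems whose last vowel is 'a' add be- … -ast around the stem; stems whose last vowel is 'e' add ti- … -ul around the stem; stems whose last vowel is 'i' add -ani.
So gipluk → giunpluk.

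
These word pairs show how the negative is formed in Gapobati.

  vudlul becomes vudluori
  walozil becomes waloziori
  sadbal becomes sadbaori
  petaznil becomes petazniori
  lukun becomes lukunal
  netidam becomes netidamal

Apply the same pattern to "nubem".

vudlul and lukun both have last vowel 'u' yet inflect differently (vudluori, lukunal), so the last vowel is not what conditions the rule; the final letter is.
"nubem" ends in -m. The one such stem in the data (netidam → netidamal) adds -al, so the same rule applies.
The other pattern: stems ending in -l drop the final letter and add -ori.
So nubem → nubemal.

nubemal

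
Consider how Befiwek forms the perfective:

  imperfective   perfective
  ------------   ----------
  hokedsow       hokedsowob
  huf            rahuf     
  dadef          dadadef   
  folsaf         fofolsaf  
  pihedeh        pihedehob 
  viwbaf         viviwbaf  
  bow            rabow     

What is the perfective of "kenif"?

"kenif" has 2 vowels. The stems with 2 vowels (dadef → dadadef, viwbaf → viviwbaf, folsaf → fofolsaf) repeat the first consonant+vowel as a prefix.
The other patterns: stems with 1 vowel add the prefix ra-; stems with 3 vowels add -ob.
So kenif → kekenif.

kekenif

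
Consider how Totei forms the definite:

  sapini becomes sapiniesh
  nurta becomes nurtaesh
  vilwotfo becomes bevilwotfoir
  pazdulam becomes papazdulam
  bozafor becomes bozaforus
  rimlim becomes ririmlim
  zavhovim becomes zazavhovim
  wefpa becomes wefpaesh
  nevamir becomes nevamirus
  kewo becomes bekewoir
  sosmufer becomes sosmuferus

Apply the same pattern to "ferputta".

ferputtaesh

kewo and bozafor both have last vowel 'o' yet inflect differently (bekewoir, bozaforus), so the last vowel is not what conditions the rule; the final letter is.
"ferputta" ends in -a. The stems ending in -a (nurta → nurtaesh, wefpa → wefpaesh) add -esh.
The other patterns: stems ending in -o add be- … -ir around the stem; stems ending in -r add -us; stems ending in -m repeat the first consonant+vowel as a prefix.
So ferputta → ferputtaesh.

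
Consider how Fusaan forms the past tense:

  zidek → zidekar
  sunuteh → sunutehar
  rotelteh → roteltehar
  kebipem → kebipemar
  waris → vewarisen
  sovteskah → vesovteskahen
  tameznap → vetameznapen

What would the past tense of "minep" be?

sunuteh and sovteskah both end in -h yet inflect differently (sunutehar, vesovteskahen), so the final letter is not what conditions the rule; the last vowel is.
"minep" has last vowel 'e'. The stems whose last vowel is 'e' (zidek → zidekar, sunuteh → sunutehar, rotelteh → roteltehar) add -ar.
The other pattern: stems whose last vowel is 'a' or 'i' add ve- … -en around the stem.
So minep → minepar.

minepar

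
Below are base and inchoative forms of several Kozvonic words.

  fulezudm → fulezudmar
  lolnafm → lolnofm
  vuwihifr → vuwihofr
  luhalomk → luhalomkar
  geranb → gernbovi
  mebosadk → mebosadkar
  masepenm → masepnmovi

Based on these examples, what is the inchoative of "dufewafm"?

"dufewafm" has second-to-last letter 'f'. The stems whose second-to-last letter is 'f' (lolnafm → lolnofm, vuwihifr → vuwihofr) change the last vowel to 'o'.
The other patterns: stems whose second-to-last letter is 'n' delete the last vowel and add -ovi; stems whose second-to-last letter is 'd' or 'm' add -ar.
So dufewafm → dufewofm.

dufewofm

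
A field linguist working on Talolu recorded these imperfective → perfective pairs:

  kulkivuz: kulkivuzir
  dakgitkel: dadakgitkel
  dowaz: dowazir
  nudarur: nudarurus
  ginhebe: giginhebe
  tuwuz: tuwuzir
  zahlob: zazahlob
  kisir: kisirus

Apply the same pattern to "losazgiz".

nudarur and tuwuz both have last vowel 'u' yet inflect differently (nudarurus, tuwuzir), so the last vowel is not what conditions the rule; the final letter is.
"losazgiz" ends in -z. The stems ending in -z (tuwuz → tuwuzir, kulkivuz → kulkivuzir, dowaz → dowazir) add -ir.
So losazgiz → losazgizir.

losazgizir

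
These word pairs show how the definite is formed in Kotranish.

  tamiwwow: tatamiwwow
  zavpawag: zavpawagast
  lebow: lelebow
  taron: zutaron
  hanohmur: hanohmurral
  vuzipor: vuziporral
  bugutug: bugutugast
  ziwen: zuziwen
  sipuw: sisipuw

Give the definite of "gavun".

taron and vuzipor both have last vowel 'o' yet inflect differently (zutaron, vuziporral), so the last vowel is not what conditions the rule; the final letter is.
"gavun" ends in -n. The stems ending in -n (taron → zutaron, ziwen → zuziwen) add the prefix zu-.
So gavun → zugavun.

zugavun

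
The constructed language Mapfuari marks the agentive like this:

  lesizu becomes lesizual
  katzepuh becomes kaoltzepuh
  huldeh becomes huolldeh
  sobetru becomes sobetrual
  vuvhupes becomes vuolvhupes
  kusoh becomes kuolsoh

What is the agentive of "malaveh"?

maollaveh

lesizu and katzepuh both have last vowel 'u' yet inflect differently (lesizual, kaoltzepuh), so the last vowel is not what conditions the rule; whether the stem ends in a vowel or a consonant is.
"malaveh" ends in a consonant. The stems ending in a consonant (huldeh → huolldeh, vuvhupes → vuolvhupes, katzepuh → kaoltzepuh) insert -ol- after the first vowel.
The other pattern: stems ending in a vowel add -al.
So malaveh → maollaveh.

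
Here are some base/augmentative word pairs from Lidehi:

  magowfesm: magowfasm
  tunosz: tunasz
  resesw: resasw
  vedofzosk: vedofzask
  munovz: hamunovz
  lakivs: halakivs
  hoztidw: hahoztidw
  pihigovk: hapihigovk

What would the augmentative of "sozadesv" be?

sozadasv

tunosz and munovz both end in -z yet inflect differently (tunasz, hamunovz), so the final letter is not what conditions the rule; the second-to-last letter is.
"sozadesv" has second-to-last letter 's'. The stems whose second-to-last letter is 's' (magowfesm → magowfasm, tunosz → tunasz, resesw → resasw) change the last vowel to 'a'.
The other pattern: stems whose second-to-last letter is 'd' or 'v' add the prefix ha-.
So sozadesv → sozadasv.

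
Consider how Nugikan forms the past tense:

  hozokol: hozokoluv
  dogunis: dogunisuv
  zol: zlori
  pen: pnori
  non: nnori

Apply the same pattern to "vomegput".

hozokol and zol both end in -l yet inflect differently (hozokoluv, zlori), so the final letter is not what conditions the rule; the number of vowels is.
"vomegput" has 3 vowels. The stems with 3 vowels (hozokol → hozokoluv, dogunis → dogunisuv) add -uv.
So vomegput → vomegputuv.

vomegputuv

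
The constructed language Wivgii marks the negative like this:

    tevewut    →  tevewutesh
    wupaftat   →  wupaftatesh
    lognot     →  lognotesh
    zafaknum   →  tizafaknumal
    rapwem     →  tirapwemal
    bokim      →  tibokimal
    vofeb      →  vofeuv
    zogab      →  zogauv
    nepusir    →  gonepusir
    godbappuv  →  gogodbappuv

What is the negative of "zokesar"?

gozokesar

tevewut and zafaknum both have last vowel 'u' yet inflect differently (tevewutesh, tizafaknumal), so the last vowel is not what conditions the rule; the final letter is.
"zokesar" ends in -r. The one such stem in the data (nepusir → gonepusir) adds the prefix go-, so the same rule applies.
So zokesar → gozokesar.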